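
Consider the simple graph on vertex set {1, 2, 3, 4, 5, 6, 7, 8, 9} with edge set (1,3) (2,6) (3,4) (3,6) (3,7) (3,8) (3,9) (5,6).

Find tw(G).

A width-1 tree decomposition is:
Bags: B1 = {3, 9}  B2 = {3, 4}  B3 = {3, 7}  B4 = {3, 6}  B5 = {2, 6}  B6 = {1, 3}  B7 = {3, 8}  B8 = {5, 6}
Tree: B1–B2, B2–B3, B2–B4, B4–B5, B4–B6, B6–B7, B4–B8
The largest bag has 2 vertices, giving width 1; this decomposition certifies tw(G) ≤ 1. Since G has at least one edge (e.g. 9–3), it is not an edgeless graph, so tw(G) ≥ 1. Combining the bounds, tw(G) = 1.

1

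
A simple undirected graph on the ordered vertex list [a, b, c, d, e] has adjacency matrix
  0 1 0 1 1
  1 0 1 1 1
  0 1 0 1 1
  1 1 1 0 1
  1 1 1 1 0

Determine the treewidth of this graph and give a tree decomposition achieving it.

Treewidth 3.
One optimal decomposition is:
Bags: B1 = {b, c, d, e}  B2 = {a, b, d, e}
Tree: B1–B2

Each bag holds 4 vertices, so the decomposition has width 3, which upper-bounds the treewidth. For the lower bound, the 4 vertices {b, c, d, e} are pairwise adjacent, and any tree decomposition puts a clique entirely inside one bag — forcing width ≥ 3. The upper and lower bounds meet at 3, so that is the treewidth.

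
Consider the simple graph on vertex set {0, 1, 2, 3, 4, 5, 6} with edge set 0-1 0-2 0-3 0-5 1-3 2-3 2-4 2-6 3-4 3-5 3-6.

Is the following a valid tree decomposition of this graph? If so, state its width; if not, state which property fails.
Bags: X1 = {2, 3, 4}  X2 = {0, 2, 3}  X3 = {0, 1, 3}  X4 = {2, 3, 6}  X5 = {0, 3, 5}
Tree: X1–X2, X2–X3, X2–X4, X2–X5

Yes; width 2.

Vertex coverage: the bags together contain {0, 1, 2, 3, 4, 5, 6}, the full vertex set. Edge coverage: each edge of G has both endpoints in at least one bag. Running intersection: for every vertex, the bags containing it form a connected subtree. All three properties hold, so this is a valid tree decomposition of width max|bag| − 1 = 2, and hence tw(G) ≤ 2.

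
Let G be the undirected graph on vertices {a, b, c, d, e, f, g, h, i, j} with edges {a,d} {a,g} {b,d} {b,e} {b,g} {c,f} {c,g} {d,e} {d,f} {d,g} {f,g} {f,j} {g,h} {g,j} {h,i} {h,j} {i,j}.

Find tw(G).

2

A width-2 tree decomposition is:
Bags: B1 = {f, g, j}  B2 = {d, f, g}  B3 = {c, f, g}  B4 = {a, d, g}  B5 = {b, d, g}  B6 = {b, d, e}  B7 = {g, h, j}  B8 = {h, i, j}
Tree: B1–B2, B2–B3, B2–B4, B2–B5, B5–B6, B1–B7, B7–B8
Each bag holds 3 vertices, so the decomposition has width 2, which upper-bounds the treewidth. Conversely, {d, f, g} is a clique of size 3, and the vertices of any clique must share a bag in every tree decomposition; so some bag has ≥ 3 vertices and tw(G) ≥ 2. Therefore the treewidth is 2.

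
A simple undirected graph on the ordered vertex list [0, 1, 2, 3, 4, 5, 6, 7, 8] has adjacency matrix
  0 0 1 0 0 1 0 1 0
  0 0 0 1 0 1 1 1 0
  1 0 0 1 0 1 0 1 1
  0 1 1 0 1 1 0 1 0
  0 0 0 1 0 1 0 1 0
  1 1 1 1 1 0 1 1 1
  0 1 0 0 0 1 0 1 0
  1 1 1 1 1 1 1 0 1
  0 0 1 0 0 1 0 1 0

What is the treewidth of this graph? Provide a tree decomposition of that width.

Treewidth 3.
Bags: B1 = {1, 3, 5, 7}  B2 = {3, 4, 5, 7}  B3 = {2, 3, 5, 7}  B4 = {0, 2, 5, 7}  B5 = {2, 5, 7, 8}  B6 = {1, 5, 6, 7}
Tree: B1–B2, B1–B3, B3–B4, B4–B5, B1–B6

Every bag has size at most 4, so the width is 4 − 1 = 3 and tw(G) ≤ 3. On the other hand G contains the 4-clique {1, 3, 5, 7}. A clique must lie in a single bag of any decomposition, so no decomposition can have width below 3. The upper and lower bounds meet at 3, so that is the treewidth.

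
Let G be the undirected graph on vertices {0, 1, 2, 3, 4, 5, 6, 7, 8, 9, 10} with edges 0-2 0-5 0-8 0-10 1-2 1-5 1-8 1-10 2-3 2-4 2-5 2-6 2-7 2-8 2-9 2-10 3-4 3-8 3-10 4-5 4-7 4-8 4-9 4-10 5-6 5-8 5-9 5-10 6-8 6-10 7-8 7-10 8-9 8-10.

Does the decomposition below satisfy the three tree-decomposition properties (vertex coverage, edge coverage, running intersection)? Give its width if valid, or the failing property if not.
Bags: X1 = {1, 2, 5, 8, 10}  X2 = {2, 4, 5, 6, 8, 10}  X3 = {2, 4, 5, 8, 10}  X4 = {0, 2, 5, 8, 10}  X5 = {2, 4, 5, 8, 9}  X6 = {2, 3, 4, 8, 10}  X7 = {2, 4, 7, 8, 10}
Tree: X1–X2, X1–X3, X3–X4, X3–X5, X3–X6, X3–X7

A tree decomposition must satisfy three properties: every vertex lies in some bag; for every edge, both endpoints lie together in some bag; and for every vertex, the bags containing it form a connected subtree. Here bags containing vertex 4 are not connected in the tree, so the decomposition is invalid.

No — bags containing vertex 4 are not connected in the tree.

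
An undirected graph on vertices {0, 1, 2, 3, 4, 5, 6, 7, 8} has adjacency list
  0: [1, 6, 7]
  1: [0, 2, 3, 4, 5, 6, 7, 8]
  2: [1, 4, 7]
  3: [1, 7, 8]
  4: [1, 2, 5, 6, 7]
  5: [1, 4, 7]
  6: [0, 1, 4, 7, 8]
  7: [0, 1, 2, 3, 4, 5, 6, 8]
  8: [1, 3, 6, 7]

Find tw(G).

3

A width-3 tree decomposition is:
Bags: B1 = {1, 4, 6, 7}  B2 = {0, 1, 6, 7}  B3 = {1, 4, 5, 7}  B4 = {1, 2, 4, 7}  B5 = {1, 6, 7, 8}  B6 = {1, 3, 7, 8}
Tree: B1–B2, B1–B3, B1–B4, B2–B5, B5–B6
Each bag holds 4 vertices, so the decomposition has width 3, which upper-bounds the treewidth. On the other hand G contains the 4-clique {0, 1, 6, 7}. A clique must lie in a single bag of any decomposition, so no decomposition can have width below 3. Therefore the treewidth is 3.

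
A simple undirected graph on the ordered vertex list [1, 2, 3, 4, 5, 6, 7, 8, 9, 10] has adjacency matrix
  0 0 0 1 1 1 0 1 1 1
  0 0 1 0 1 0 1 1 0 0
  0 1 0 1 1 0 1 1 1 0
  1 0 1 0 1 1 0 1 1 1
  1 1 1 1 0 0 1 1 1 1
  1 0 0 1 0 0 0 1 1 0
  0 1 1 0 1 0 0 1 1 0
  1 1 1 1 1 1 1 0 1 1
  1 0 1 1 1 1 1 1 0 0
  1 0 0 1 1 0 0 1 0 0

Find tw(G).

4

A width-4 tree decomposition is:
Bags: B1 = {1, 4, 5, 8, 9}  B2 = {1, 4, 5, 8, 10}  B3 = {3, 4, 5, 8, 9}  B4 = {1, 4, 6, 8, 9}  B5 = {3, 5, 7, 8, 9}  B6 = {2, 3, 5, 7, 8}
Tree: B1–B2, B1–B3, B1–B4, B3–B5, B5–B6
The largest bag has 5 vertices, giving width 4; this decomposition certifies tw(G) ≤ 4. Conversely, {1, 4, 5, 8, 9} is a clique of size 5, and the vertices of any clique must share a bag in every tree decomposition; so some bag has ≥ 5 vertices and tw(G) ≥ 4. Therefore the treewidth is 4.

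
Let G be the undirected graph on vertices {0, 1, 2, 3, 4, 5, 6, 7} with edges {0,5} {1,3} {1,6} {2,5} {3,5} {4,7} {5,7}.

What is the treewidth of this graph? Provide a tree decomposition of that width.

Every bag has size at most 2, so the width is 2 − 1 = 1 and tw(G) ≤ 1. Any graph with an edge has treewidth ≥ 1, and G has the edge 5–3. Therefore the treewidth is 1.

Treewidth 1.
One optimal decomposition is:
Bags: B1 = {3, 5}  B2 = {5, 7}  B3 = {1, 3}  B4 = {2, 5}  B5 = {4, 7}  B6 = {1, 6}  B7 = {0, 5}
Tree: B1–B2, B1–B3, B1–B4, B2–B5, B3–B6, B4–B7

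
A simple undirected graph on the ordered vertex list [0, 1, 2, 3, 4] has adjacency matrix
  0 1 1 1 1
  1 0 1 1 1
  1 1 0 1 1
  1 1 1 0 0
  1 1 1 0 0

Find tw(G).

3

A width-3 tree decomposition is:
Bags: B1 = {0, 1, 2, 3}  B2 = {0, 1, 2, 4}
Tree: B1–B2
Each bag holds 4 vertices, so the decomposition has width 3, which upper-bounds the treewidth. Conversely, {0, 1, 2, 3} is a clique of size 4, and the vertices of any clique must share a bag in every tree decomposition; so some bag has ≥ 4 vertices and tw(G) ≥ 3. Combining the bounds, tw(G) = 3.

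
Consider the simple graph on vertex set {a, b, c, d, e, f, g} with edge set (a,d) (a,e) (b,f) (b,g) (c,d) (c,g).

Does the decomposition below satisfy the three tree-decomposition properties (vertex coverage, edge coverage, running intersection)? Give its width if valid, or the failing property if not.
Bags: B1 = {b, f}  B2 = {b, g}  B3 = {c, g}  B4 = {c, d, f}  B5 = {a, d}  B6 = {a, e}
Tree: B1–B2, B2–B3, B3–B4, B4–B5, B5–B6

A tree decomposition must satisfy three properties: every vertex lies in some bag; for every edge, both endpoints lie together in some bag; and for every vertex, the bags containing it form a connected subtree. Here bags containing vertex f are not connected in the tree, so the decomposition is invalid.

No — bags containing vertex f are not connected in the tree.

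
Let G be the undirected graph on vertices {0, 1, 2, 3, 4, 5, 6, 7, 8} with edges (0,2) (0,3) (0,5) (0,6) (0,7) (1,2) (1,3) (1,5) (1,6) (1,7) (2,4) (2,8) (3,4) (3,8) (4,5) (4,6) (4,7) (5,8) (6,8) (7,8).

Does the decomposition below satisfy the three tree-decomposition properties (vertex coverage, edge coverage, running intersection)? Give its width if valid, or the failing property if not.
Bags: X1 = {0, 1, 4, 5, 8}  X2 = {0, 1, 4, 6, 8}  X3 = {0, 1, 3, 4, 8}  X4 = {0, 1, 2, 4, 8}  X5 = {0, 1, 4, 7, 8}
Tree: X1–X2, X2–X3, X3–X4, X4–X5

Vertex coverage: the bags together contain {0, 1, 2, 3, 4, 5, 6, 7, 8}, the full vertex set. Edge coverage: each edge of G has both endpoints in at least one bag. Running intersection: for every vertex, the bags containing it form a connected subtree. All three properties hold, so this is a valid tree decomposition of width max|bag| − 1 = 4, and hence tw(G) ≤ 4.

Yes; width 4.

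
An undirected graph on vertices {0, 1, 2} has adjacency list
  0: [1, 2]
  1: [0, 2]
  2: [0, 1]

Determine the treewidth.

A width-2 tree decomposition is:
Bags: B1 = {0, 1, 2}
Tree: (single bag)
With just one bag of size 3, the width is 3 − 1 = 2, so tw(G) ≤ 2. On the other hand G contains the 3-clique {0, 1, 2}. A clique must lie in a single bag of any decomposition, so no decomposition can have width below 2. Therefore the treewidth is 2.

2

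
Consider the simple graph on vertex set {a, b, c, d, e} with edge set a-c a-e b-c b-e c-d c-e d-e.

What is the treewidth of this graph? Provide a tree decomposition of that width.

Every bag has size at most 3, so the width is 3 − 1 = 2 and tw(G) ≤ 2. Conversely, {c, d, e} is a clique of size 3, and the vertices of any clique must share a bag in every tree decomposition; so some bag has ≥ 3 vertices and tw(G) ≥ 2. Hence tw(G) = 2 exactly.

Treewidth 2.
One optimal decomposition is:
Bags: B1 = {b, c, e}  B2 = {a, c, e}  B3 = {c, d, e}
Tree: B1–B2, B2–B3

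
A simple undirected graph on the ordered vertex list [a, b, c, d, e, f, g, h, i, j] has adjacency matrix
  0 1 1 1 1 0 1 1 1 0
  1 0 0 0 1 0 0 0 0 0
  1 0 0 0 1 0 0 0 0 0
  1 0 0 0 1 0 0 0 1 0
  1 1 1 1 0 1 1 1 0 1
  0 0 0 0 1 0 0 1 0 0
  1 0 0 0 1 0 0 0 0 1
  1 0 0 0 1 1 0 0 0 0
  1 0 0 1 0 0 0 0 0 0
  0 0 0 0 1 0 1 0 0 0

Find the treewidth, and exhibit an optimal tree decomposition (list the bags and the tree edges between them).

Every bag has size at most 3, so the width is 3 − 1 = 2 and tw(G) ≤ 2. Conversely, {a, d, e} is a clique of size 3, and the vertices of any clique must share a bag in every tree decomposition; so some bag has ≥ 3 vertices and tw(G) ≥ 2. Hence tw(G) = 2 exactly.

Treewidth 2.
Bags: B1 = {a, e, h}  B2 = {a, e, g}  B3 = {a, d, e}  B4 = {a, c, e}  B5 = {a, b, e}  B6 = {e, g, j}  B7 = {a, d, i}  B8 = {e, f, h}
Tree: B1–B2, B1–B3, B3–B4, B2–B5, B2–B6, B3–B7, B1–B8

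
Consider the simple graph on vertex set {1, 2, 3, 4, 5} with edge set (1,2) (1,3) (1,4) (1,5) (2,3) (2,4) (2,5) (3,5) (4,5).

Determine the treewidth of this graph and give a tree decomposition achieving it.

Treewidth 3.
One optimal decomposition is:
Bags: B1 = {1, 2, 4, 5}  B2 = {1, 2, 3, 5}
Tree: B1–B2

Every bag has size at most 4, so the width is 4 − 1 = 3 and tw(G) ≤ 3. Conversely, {1, 2, 3, 5} is a clique of size 4, and the vertices of any clique must share a bag in every tree decomposition; so some bag has ≥ 4 vertices and tw(G) ≥ 3. Therefore the treewidth is 3.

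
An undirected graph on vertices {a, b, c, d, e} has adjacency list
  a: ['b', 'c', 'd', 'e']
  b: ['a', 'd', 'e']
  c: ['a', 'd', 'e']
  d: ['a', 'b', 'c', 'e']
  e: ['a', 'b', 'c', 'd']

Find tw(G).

A width-3 tree decomposition is:
Bags: B1 = {a, b, d, e}  B2 = {a, c, d, e}
Tree: B1–B2
Each bag holds 4 vertices, so the decomposition has width 3, which upper-bounds the treewidth. Conversely, {a, c, d, e} is a clique of size 4, and the vertices of any clique must share a bag in every tree decomposition; so some bag has ≥ 4 vertices and tw(G) ≥ 3. Hence tw(G) = 3 exactly.

3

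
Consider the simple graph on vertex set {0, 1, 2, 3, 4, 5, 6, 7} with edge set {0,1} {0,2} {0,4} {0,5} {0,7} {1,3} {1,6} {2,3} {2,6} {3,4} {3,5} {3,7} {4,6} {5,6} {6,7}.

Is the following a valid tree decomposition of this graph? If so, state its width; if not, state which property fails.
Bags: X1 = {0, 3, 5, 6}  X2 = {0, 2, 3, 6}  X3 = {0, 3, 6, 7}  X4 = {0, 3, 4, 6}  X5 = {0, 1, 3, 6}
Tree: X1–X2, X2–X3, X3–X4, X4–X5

Vertex coverage: the bags together contain {0, 1, 2, 3, 4, 5, 6, 7}, the full vertex set. Edge coverage: each edge of G has both endpoints in at least one bag. Running intersection: for every vertex, the bags containing it form a connected subtree. All three properties hold, so this is a valid tree decomposition of width max|bag| − 1 = 3, and hence tw(G) ≤ 3.

Yes; width 3.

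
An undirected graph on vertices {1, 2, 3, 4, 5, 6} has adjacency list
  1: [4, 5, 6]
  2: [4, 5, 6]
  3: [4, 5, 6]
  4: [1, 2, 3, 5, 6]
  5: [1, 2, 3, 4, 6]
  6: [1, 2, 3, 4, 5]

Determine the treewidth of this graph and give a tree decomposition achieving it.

Each bag holds 4 vertices, so the decomposition has width 3, which upper-bounds the treewidth. Conversely, {1, 4, 5, 6} is a clique of size 4, and the vertices of any clique must share a bag in every tree decomposition; so some bag has ≥ 4 vertices and tw(G) ≥ 3. Hence tw(G) = 3 exactly.

Treewidth 3.
Bags: B1 = {2, 4, 5, 6}  B2 = {1, 4, 5, 6}  B3 = {3, 4, 5, 6}
Tree: B1–B2, B2–B3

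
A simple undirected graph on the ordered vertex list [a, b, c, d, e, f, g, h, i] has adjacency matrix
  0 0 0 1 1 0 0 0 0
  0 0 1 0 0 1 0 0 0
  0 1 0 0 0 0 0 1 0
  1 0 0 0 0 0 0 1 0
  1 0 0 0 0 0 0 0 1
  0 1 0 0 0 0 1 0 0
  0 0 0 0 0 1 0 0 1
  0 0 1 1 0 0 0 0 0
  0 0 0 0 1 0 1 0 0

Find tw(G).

A width-2 tree decomposition is:
Bags: B1 = {e, g, i}  B2 = {e, f, g}  B3 = {b, e, f}  B4 = {b, c, e}  B5 = {c, e, h}  B6 = {d, e, h}  B7 = {a, d, e}
Tree: B1–B2, B2–B3, B3–B4, B4–B5, B5–B6, B6–B7
The largest bag has 3 vertices, giving width 2; this decomposition certifies tw(G) ≤ 2. The edges e–i–g–f–b–c–h–d–a–e form a cycle, so G is not a tree and its treewidth is at least 2. The upper and lower bounds meet at 2, so that is the treewidth.

2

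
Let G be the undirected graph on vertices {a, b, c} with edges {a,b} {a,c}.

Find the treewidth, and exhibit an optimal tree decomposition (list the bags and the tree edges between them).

Treewidth 1.
One such decomposition:
Bags: B1 = {a, b}  B2 = {a, c}
Tree: B1–B2

The largest bag has 2 vertices, giving width 1; this decomposition certifies tw(G) ≤ 1. G has an edge, so its treewidth is at least 1. Therefore the treewidth is 1.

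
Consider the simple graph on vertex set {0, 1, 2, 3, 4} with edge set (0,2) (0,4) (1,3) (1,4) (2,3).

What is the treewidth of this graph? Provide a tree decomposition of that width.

The largest bag has 3 vertices, giving width 2; this decomposition certifies tw(G) ≤ 2. The edges 2–0–4–1–3–2 form a cycle, so G is not a tree and its treewidth is at least 2. Combining the bounds, tw(G) = 2.

Treewidth 2.
One such decomposition:
Bags: B1 = {0, 2, 4}  B2 = {1, 2, 4}  B3 = {1, 2, 3}
Tree: B1–B2, B2–B3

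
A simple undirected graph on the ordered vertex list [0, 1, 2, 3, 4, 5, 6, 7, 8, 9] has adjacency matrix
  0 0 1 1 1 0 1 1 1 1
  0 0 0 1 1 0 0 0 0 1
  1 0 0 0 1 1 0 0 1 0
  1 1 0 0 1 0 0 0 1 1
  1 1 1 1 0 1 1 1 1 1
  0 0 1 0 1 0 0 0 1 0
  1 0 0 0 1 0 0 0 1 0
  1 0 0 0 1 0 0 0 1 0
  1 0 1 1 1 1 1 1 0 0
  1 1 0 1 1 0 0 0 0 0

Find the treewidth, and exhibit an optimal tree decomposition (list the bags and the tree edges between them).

The largest bag has 4 vertices, giving width 3; this decomposition certifies tw(G) ≤ 3. On the other hand G contains the 4-clique {0, 2, 4, 8}. A clique must lie in a single bag of any decomposition, so no decomposition can have width below 3. Combining the bounds, tw(G) = 3.

Treewidth 3.
One optimal decomposition is:
Bags: B1 = {0, 3, 4, 8}  B2 = {0, 3, 4, 9}  B3 = {0, 2, 4, 8}  B4 = {0, 4, 7, 8}  B5 = {0, 4, 6, 8}  B6 = {2, 4, 5, 8}  B7 = {1, 3, 4, 9}
Tree: B1–B2, B1–B3, B3–B4, B4–B5, B3–B6, B2–B7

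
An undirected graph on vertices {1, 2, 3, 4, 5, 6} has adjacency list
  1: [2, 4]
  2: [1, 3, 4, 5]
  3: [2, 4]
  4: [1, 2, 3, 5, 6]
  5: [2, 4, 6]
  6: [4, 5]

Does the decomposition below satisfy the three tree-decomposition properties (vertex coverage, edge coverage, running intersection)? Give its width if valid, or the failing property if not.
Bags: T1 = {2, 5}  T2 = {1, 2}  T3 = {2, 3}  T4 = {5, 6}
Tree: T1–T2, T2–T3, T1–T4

No — vertex 4 appears in no bag.

A tree decomposition must satisfy three properties: every vertex lies in some bag; for every edge, both endpoints lie together in some bag; and for every vertex, the bags containing it form a connected subtree. Here vertex 4 appears in no bag, so the decomposition is invalid.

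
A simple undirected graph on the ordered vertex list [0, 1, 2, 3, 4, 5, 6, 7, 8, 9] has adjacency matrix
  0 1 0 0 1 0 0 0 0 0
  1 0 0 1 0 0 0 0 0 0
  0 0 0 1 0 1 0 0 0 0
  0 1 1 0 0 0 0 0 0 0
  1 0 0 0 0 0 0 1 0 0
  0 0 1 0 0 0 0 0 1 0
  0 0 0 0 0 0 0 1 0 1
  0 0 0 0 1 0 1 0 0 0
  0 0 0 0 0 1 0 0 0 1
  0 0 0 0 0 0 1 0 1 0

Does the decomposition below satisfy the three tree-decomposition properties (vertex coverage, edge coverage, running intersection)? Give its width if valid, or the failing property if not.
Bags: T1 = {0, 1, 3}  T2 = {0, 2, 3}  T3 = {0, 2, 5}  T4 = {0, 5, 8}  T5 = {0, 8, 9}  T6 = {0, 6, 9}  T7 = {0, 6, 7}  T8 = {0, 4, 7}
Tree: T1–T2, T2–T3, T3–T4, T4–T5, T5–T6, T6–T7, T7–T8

Yes; width 2.

Vertex coverage: the bags together contain {0, 1, 2, 3, 4, 5, 6, 7, 8, 9}, the full vertex set. Edge coverage: each edge of G has both endpoints in at least one bag. Running intersection: for every vertex, the bags containing it form a connected subtree. All three properties hold, so this is a valid tree decomposition of width max|bag| − 1 = 2, and hence tw(G) ≤ 2.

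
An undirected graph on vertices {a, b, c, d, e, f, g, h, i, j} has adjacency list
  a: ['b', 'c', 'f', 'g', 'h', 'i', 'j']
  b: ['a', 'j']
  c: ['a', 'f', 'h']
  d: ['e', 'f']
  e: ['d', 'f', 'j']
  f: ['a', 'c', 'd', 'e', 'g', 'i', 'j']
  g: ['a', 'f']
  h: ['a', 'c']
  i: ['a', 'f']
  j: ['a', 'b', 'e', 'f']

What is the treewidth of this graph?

A width-2 tree decomposition is:
Bags: B1 = {a, f, g}  B2 = {a, f, j}  B3 = {a, b, j}  B4 = {a, c, f}  B5 = {e, f, j}  B6 = {a, f, i}  B7 = {d, e, f}  B8 = {a, c, h}
Tree: B1–B2, B2–B3, B2–B4, B2–B5, B2–B6, B5–B7, B4–B8
Every bag has size at most 3, so the width is 3 − 1 = 2 and tw(G) ≤ 2. For the lower bound, the 3 vertices {a, c, h} are pairwise adjacent, and any tree decomposition puts a clique entirely inside one bag — forcing width ≥ 2. The upper and lower bounds meet at 2, so that is the treewidth.

2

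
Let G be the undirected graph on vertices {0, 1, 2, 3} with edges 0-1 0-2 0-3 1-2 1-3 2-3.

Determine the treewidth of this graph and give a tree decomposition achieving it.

Treewidth 3.
Bags: B1 = {0, 1, 2, 3}
Tree: (single bag)

A single bag containing all 4 vertices is trivially a valid decomposition of width 3. Conversely, {0, 1, 2, 3} is a clique of size 4, and the vertices of any clique must share a bag in every tree decomposition; so some bag has ≥ 4 vertices and tw(G) ≥ 3. Combining the bounds, tw(G) = 3.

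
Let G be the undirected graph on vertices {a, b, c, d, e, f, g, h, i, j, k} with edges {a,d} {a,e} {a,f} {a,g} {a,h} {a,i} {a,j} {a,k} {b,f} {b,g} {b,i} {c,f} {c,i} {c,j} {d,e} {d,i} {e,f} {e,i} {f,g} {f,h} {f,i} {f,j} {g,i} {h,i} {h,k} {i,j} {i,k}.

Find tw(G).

3

A width-3 tree decomposition is:
Bags: B1 = {a, f, i, j}  B2 = {a, f, h, i}  B3 = {a, e, f, i}  B4 = {a, d, e, i}  B5 = {a, f, g, i}  B6 = {b, f, g, i}  B7 = {c, f, i, j}  B8 = {a, h, i, k}
Tree: B1–B2, B1–B3, B3–B4, B1–B5, B5–B6, B1–B7, B2–B8
Each bag holds 4 vertices, so the decomposition has width 3, which upper-bounds the treewidth. Conversely, {a, d, e, i} is a clique of size 4, and the vertices of any clique must share a bag in every tree decomposition; so some bag has ≥ 4 vertices and tw(G) ≥ 3. Combining the bounds, tw(G) = 3.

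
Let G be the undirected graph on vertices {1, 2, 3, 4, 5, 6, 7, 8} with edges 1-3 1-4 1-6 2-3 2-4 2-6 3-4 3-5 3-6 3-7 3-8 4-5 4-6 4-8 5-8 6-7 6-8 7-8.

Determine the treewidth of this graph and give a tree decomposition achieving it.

The largest bag has 4 vertices, giving width 3; this decomposition certifies tw(G) ≤ 3. Conversely, {3, 4, 5, 8} is a clique of size 4, and the vertices of any clique must share a bag in every tree decomposition; so some bag has ≥ 4 vertices and tw(G) ≥ 3. Combining the bounds, tw(G) = 3.

Treewidth 3.
Bags: B1 = {3, 6, 7, 8}  B2 = {3, 4, 6, 8}  B3 = {3, 4, 5, 8}  B4 = {1, 3, 4, 6}  B5 = {2, 3, 4, 6}
Tree: B1–B2, B2–B3, B2–B4, B4–B5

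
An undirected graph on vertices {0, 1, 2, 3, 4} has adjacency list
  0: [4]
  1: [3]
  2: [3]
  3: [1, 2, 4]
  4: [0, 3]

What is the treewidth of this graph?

1

A width-1 tree decomposition is:
Bags: B1 = {2, 3}  B2 = {3, 4}  B3 = {0, 4}  B4 = {1, 3}
Tree: B1–B2, B2–B3, B1–B4
The largest bag has 2 vertices, giving width 1; this decomposition certifies tw(G) ≤ 1. Since G has at least one edge (e.g. 2–3), it is not an edgeless graph, so tw(G) ≥ 1. Therefore the treewidth is 1.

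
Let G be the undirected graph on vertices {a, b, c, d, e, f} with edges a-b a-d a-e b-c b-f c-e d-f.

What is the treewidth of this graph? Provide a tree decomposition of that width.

Treewidth 2.
One such decomposition:
Bags: B1 = {a, c, e}  B2 = {a, b, c}  B3 = {a, b, d}  B4 = {b, d, f}
Tree: B1–B2, B2–B3, B3–B4

Each bag holds 3 vertices, so the decomposition has width 2, which upper-bounds the treewidth. For the lower bound, G contains the cycle e–c–b–a–e, so G is not a forest; only forests have treewidth ≤ 1, hence tw(G) ≥ 2. Combining the bounds, tw(G) = 2.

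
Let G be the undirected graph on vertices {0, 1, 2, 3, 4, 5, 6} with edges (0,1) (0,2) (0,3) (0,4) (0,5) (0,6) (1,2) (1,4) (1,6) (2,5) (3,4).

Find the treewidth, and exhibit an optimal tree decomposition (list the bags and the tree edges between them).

Treewidth 2.
One optimal decomposition is:
Bags: B1 = {0, 1, 2}  B2 = {0, 1, 6}  B3 = {0, 1, 4}  B4 = {0, 2, 5}  B5 = {0, 3, 4}
Tree: B1–B2, B2–B3, B1–B4, B3–B5

The largest bag has 3 vertices, giving width 2; this decomposition certifies tw(G) ≤ 2. For the lower bound, the 3 vertices {0, 1, 2} are pairwise adjacent, and any tree decomposition puts a clique entirely inside one bag — forcing width ≥ 2. Hence tw(G) = 2 exactly.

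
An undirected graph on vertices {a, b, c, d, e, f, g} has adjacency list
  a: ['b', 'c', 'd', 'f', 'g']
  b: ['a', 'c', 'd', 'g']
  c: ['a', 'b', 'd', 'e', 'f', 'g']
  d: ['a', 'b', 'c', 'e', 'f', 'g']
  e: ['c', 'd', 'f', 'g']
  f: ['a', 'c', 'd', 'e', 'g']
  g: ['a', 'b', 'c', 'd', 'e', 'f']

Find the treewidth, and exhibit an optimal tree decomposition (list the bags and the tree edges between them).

Treewidth 4.
One such decomposition:
Bags: B1 = {a, c, d, f, g}  B2 = {a, b, c, d, g}  B3 = {c, d, e, f, g}
Tree: B1–B2, B1–B3

Every bag has size at most 5, so the width is 5 − 1 = 4 and tw(G) ≤ 4. Conversely, {c, d, e, f, g} is a clique of size 5, and the vertices of any clique must share a bag in every tree decomposition; so some bag has ≥ 5 vertices and tw(G) ≥ 4. The upper and lower bounds meet at 4, so that is the treewidth.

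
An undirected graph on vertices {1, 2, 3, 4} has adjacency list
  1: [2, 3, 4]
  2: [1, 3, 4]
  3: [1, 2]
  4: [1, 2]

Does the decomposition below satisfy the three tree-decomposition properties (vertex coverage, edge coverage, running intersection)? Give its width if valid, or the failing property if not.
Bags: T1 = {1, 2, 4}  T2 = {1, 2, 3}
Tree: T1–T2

Yes; width 2.

Vertex coverage: the bags together contain {1, 2, 3, 4}, the full vertex set. Edge coverage: each edge of G has both endpoints in at least one bag. Running intersection: for every vertex, the bags containing it form a connected subtree. All three properties hold, so this is a valid tree decomposition of width max|bag| − 1 = 2, and hence tw(G) ≤ 2.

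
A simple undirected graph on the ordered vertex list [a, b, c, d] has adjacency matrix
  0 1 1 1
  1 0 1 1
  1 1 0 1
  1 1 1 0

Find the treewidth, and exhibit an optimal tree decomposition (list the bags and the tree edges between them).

Treewidth 3.
One such decomposition:
Bags: B1 = {a, b, c, d}
Tree: (single bag)

A single bag containing all 4 vertices is trivially a valid decomposition of width 3. For the lower bound, the 4 vertices {a, b, c, d} are pairwise adjacent, and any tree decomposition puts a clique entirely inside one bag — forcing width ≥ 3. The upper and lower bounds meet at 3, so that is the treewidth.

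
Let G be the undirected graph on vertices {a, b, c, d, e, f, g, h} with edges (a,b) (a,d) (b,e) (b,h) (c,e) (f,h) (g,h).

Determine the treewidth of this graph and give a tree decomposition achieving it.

Every bag has size at most 2, so the width is 2 − 1 = 1 and tw(G) ≤ 1. G has an edge, so its treewidth is at least 1. Therefore the treewidth is 1.

Treewidth 1.
One optimal decomposition is:
Bags: B1 = {b, h}  B2 = {g, h}  B3 = {b, e}  B4 = {a, b}  B5 = {c, e}  B6 = {a, d}  B7 = {f, h}
Tree: B1–B2, B1–B3, B3–B4, B3–B5, B4–B6, B2–B7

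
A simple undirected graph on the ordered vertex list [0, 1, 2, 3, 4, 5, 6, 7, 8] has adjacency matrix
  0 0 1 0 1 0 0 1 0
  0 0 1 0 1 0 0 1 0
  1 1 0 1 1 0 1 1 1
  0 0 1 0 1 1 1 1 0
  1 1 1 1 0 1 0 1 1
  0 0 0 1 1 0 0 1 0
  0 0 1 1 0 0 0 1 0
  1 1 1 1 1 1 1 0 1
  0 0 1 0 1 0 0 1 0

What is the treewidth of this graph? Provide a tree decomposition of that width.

Treewidth 3.
Bags: B1 = {2, 4, 7, 8}  B2 = {2, 3, 4, 7}  B3 = {0, 2, 4, 7}  B4 = {2, 3, 6, 7}  B5 = {3, 4, 5, 7}  B6 = {1, 2, 4, 7}
Tree: B1–B2, B1–B3, B2–B4, B2–B5, B3–B6

Each bag holds 4 vertices, so the decomposition has width 3, which upper-bounds the treewidth. For the lower bound, the 4 vertices {0, 2, 4, 7} are pairwise adjacent, and any tree decomposition puts a clique entirely inside one bag — forcing width ≥ 3. Hence tw(G) = 3 exactly.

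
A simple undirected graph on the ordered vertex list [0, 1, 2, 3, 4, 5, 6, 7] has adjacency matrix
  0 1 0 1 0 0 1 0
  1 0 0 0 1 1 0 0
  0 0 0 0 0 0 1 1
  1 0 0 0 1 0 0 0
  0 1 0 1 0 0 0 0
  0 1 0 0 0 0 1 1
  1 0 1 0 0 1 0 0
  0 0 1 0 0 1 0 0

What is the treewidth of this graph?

2

A width-2 tree decomposition is:
Bags: B1 = {1, 3, 4}  B2 = {0, 1, 3}  B3 = {0, 1, 5}  B4 = {0, 5, 6}  B5 = {5, 6, 7}  B6 = {2, 6, 7}
Tree: B1–B2, B2–B3, B3–B4, B4–B5, B5–B6
Each bag holds 3 vertices, so the decomposition has width 2, which upper-bounds the treewidth. For the lower bound, G contains the cycle 4–3–0–1–4, so G is not a forest; only forests have treewidth ≤ 1, hence tw(G) ≥ 2. Hence tw(G) = 2 exactly.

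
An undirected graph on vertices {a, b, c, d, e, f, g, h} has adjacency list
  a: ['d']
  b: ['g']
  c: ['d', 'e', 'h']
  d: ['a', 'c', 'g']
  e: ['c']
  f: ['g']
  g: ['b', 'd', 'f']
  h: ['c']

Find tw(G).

1

A width-1 tree decomposition is:
Bags: B1 = {d, g}  B2 = {c, d}  B3 = {c, e}  B4 = {f, g}  B5 = {c, h}  B6 = {b, g}  B7 = {a, d}
Tree: B1–B2, B2–B3, B1–B4, B3–B5, B4–B6, B2–B7
Every bag has size at most 2, so the width is 2 − 1 = 1 and tw(G) ≤ 1. G has an edge, so its treewidth is at least 1. Therefore the treewidth is 1.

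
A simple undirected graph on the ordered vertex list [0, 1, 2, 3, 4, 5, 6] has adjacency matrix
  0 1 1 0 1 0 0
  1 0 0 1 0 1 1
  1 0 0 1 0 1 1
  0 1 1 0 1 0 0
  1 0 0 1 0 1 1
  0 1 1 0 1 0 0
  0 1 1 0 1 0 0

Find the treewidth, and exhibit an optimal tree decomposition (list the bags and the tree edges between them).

Treewidth 3.
One such decomposition:
Bags: B1 = {1, 2, 3, 4}  B2 = {1, 2, 4, 5}  B3 = {1, 2, 4, 6}  B4 = {0, 1, 2, 4}
Tree: B1–B2, B2–B3, B3–B4

The largest bag has 4 vertices, giving width 3; this decomposition certifies tw(G) ≤ 3. For the lower bound: the 4 vertex sets {2,3}, {4,5}, {1}, {6} are disjoint, each induces a connected subgraph, and every pair is joined by at least one edge of G. Contracting each set to a single vertex therefore yields K_{4} as a minor, and since treewidth is minor-monotone, tw(G) ≥ tw(K_{4}) = 3. Hence tw(G) = 3 exactly.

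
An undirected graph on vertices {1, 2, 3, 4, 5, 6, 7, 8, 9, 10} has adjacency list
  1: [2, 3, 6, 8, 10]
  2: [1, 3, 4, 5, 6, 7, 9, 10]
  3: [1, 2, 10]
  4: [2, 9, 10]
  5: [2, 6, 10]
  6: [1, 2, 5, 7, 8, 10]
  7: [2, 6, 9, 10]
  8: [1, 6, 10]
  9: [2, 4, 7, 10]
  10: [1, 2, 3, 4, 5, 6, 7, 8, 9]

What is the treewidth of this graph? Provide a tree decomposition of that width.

Every bag has size at most 4, so the width is 4 − 1 = 3 and tw(G) ≤ 3. On the other hand G contains the 4-clique {1, 6, 8, 10}. A clique must lie in a single bag of any decomposition, so no decomposition can have width below 3. Combining the bounds, tw(G) = 3.

Treewidth 3.
Bags: B1 = {1, 2, 6, 10}  B2 = {1, 6, 8, 10}  B3 = {2, 6, 7, 10}  B4 = {2, 7, 9, 10}  B5 = {2, 5, 6, 10}  B6 = {1, 2, 3, 10}  B7 = {2, 4, 9, 10}
Tree: B1–B2, B1–B3, B3–B4, B3–B5, B1–B6, B4–B7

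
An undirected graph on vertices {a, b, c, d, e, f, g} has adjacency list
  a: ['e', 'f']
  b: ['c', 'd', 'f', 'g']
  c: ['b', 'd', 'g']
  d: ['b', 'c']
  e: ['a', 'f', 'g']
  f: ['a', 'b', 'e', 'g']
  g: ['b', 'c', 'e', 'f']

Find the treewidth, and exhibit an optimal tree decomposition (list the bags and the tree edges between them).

The largest bag has 3 vertices, giving width 2; this decomposition certifies tw(G) ≤ 2. On the other hand G contains the 3-clique {b, c, d}. A clique must lie in a single bag of any decomposition, so no decomposition can have width below 2. Hence tw(G) = 2 exactly.

Treewidth 2.
One such decomposition:
Bags: B1 = {b, c, g}  B2 = {b, c, d}  B3 = {b, f, g}  B4 = {e, f, g}  B5 = {a, e, f}
Tree: B1–B2, B1–B3, B3–B4, B4–B5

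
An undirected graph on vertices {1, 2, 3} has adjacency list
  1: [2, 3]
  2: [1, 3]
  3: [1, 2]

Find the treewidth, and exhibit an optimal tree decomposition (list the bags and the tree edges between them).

With just one bag of size 3, the width is 3 − 1 = 2, so tw(G) ≤ 2. For the lower bound, the 3 vertices {1, 2, 3} are pairwise adjacent, and any tree decomposition puts a clique entirely inside one bag — forcing width ≥ 2. Therefore the treewidth is 2.

Treewidth 2.
One such decomposition:
Bags: B1 = {1, 2, 3}
Tree: (single bag)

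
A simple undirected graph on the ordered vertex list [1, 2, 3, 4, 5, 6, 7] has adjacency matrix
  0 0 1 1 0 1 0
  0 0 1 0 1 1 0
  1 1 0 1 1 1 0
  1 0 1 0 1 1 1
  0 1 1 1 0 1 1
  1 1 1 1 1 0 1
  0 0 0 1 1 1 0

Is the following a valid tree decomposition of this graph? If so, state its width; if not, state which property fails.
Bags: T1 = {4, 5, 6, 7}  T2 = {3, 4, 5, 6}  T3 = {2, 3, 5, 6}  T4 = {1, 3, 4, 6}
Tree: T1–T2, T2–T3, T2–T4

Yes; width 3.

Checking the three conditions: (i) the bags cover all of {1, 2, 3, 4, 5, 6, 7}; (ii) for each edge, some bag contains both endpoints; (iii) the bags containing any fixed vertex form a subtree. All hold, so the decomposition is valid with width 4 − 1 = 3.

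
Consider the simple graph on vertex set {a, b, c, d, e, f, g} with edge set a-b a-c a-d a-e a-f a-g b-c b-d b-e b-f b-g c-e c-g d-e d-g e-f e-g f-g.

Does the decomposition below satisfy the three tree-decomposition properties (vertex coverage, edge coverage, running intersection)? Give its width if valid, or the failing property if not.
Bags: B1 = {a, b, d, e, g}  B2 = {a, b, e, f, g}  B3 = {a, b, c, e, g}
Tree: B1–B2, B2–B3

Yes; width 4.

Vertex coverage: the bags together contain {a, b, c, d, e, f, g}, the full vertex set. Edge coverage: each edge of G has both endpoints in at least one bag. Running intersection: for every vertex, the bags containing it form a connected subtree. All three properties hold, so this is a valid tree decomposition of width max|bag| − 1 = 4, and hence tw(G) ≤ 4.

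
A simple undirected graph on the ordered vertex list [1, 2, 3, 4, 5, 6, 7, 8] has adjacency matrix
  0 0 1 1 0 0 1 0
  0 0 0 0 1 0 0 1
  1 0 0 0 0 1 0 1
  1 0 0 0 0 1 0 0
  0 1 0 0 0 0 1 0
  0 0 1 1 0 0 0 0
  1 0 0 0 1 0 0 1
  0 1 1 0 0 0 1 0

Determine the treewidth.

2

A width-2 tree decomposition is:
Bags: B1 = {2, 5, 8}  B2 = {5, 7, 8}  B3 = {3, 7, 8}  B4 = {1, 3, 7}  B5 = {1, 3, 6}  B6 = {1, 4, 6}
Tree: B1–B2, B2–B3, B3–B4, B4–B5, B5–B6
The largest bag has 3 vertices, giving width 2; this decomposition certifies tw(G) ≤ 2. Since 2–5–7–8–2 is a cycle in G, G is not acyclic. Forests are exactly the graphs of treewidth ≤ 1, so tw(G) ≥ 2. Hence tw(G) = 2 exactly.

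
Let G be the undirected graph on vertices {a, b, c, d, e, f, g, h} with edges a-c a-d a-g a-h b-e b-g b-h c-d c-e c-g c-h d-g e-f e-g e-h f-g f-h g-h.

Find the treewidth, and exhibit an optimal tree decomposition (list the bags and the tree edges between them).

Every bag has size at most 4, so the width is 4 − 1 = 3 and tw(G) ≤ 3. Conversely, {a, c, d, g} is a clique of size 4, and the vertices of any clique must share a bag in every tree decomposition; so some bag has ≥ 4 vertices and tw(G) ≥ 3. Hence tw(G) = 3 exactly.

Treewidth 3.
One optimal decomposition is:
Bags: B1 = {a, c, g, h}  B2 = {c, e, g, h}  B3 = {b, e, g, h}  B4 = {e, f, g, h}  B5 = {a, c, d, g}
Tree: B1–B2, B2–B3, B3–B4, B1–B5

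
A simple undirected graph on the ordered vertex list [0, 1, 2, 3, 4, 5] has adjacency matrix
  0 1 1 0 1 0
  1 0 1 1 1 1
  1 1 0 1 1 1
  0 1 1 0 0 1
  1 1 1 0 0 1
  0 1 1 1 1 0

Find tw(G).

3

A width-3 tree decomposition is:
Bags: B1 = {1, 2, 4, 5}  B2 = {0, 1, 2, 4}  B3 = {1, 2, 3, 5}
Tree: B1–B2, B1–B3
The largest bag has 4 vertices, giving width 3; this decomposition certifies tw(G) ≤ 3. On the other hand G contains the 4-clique {1, 2, 3, 5}. A clique must lie in a single bag of any decomposition, so no decomposition can have width below 3. Combining the bounds, tw(G) = 3.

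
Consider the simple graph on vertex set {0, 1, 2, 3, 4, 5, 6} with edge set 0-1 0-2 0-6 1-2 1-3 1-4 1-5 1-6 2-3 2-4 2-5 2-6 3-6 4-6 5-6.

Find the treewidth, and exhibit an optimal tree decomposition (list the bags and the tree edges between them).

Treewidth 3.
Bags: B1 = {1, 2, 5, 6}  B2 = {1, 2, 3, 6}  B3 = {0, 1, 2, 6}  B4 = {1, 2, 4, 6}
Tree: B1–B2, B1–B3, B1–B4

Each bag holds 4 vertices, so the decomposition has width 3, which upper-bounds the treewidth. Conversely, {0, 1, 2, 6} is a clique of size 4, and the vertices of any clique must share a bag in every tree decomposition; so some bag has ≥ 4 vertices and tw(G) ≥ 3. Combining the bounds, tw(G) = 3.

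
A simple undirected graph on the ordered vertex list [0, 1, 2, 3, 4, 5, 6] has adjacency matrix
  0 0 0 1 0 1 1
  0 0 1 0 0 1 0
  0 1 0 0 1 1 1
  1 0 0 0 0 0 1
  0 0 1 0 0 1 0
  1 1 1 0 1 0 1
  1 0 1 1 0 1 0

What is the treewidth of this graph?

A width-2 tree decomposition is:
Bags: B1 = {2, 5, 6}  B2 = {1, 2, 5}  B3 = {0, 5, 6}  B4 = {0, 3, 6}  B5 = {2, 4, 5}
Tree: B1–B2, B1–B3, B3–B4, B2–B5
Each bag holds 3 vertices, so the decomposition has width 2, which upper-bounds the treewidth. On the other hand G contains the 3-clique {0, 3, 6}. A clique must lie in a single bag of any decomposition, so no decomposition can have width below 2. Hence tw(G) = 2 exactly.

2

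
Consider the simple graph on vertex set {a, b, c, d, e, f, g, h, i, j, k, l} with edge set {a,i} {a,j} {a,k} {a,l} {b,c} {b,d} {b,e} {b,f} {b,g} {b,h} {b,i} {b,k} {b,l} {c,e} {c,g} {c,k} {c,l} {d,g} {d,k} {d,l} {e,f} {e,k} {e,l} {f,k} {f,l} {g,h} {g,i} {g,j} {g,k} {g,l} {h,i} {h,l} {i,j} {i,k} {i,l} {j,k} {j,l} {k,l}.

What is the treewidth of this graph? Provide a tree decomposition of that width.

Treewidth 4.
One optimal decomposition is:
Bags: B1 = {b, g, h, i, l}  B2 = {b, g, i, k, l}  B3 = {b, c, g, k, l}  B4 = {b, d, g, k, l}  B5 = {b, c, e, k, l}  B6 = {g, i, j, k, l}  B7 = {a, i, j, k, l}  B8 = {b, e, f, k, l}
Tree: B1–B2, B2–B3, B3–B4, B3–B5, B2–B6, B6–B7, B5–B8

The largest bag has 5 vertices, giving width 4; this decomposition certifies tw(G) ≤ 4. For the lower bound, the 5 vertices {b, g, h, i, l} are pairwise adjacent, and any tree decomposition puts a clique entirely inside one bag — forcing width ≥ 4. Combining the bounds, tw(G) = 4.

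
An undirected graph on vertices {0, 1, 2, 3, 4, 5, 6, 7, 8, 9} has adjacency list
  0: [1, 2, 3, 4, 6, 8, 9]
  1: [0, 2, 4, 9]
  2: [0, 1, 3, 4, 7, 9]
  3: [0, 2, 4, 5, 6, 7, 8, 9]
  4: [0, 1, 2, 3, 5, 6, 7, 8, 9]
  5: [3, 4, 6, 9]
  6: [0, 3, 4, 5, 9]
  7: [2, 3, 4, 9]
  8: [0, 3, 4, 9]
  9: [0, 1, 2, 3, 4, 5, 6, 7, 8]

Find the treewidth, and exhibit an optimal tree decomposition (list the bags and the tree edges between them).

The largest bag has 5 vertices, giving width 4; this decomposition certifies tw(G) ≤ 4. Conversely, {0, 1, 2, 4, 9} is a clique of size 5, and the vertices of any clique must share a bag in every tree decomposition; so some bag has ≥ 5 vertices and tw(G) ≥ 4. Hence tw(G) = 4 exactly.

Treewidth 4.
One optimal decomposition is:
Bags: B1 = {0, 2, 3, 4, 9}  B2 = {0, 3, 4, 6, 9}  B3 = {0, 1, 2, 4, 9}  B4 = {3, 4, 5, 6, 9}  B5 = {2, 3, 4, 7, 9}  B6 = {0, 3, 4, 8, 9}
Tree: B1–B2, B1–B3, B2–B4, B1–B5, B2–B6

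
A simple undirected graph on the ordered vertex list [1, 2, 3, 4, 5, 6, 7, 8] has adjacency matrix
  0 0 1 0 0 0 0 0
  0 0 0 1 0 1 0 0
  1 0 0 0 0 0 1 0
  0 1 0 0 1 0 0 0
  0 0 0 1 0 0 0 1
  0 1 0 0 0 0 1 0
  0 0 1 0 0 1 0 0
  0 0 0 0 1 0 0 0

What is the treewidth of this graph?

A width-1 tree decomposition is:
Bags: B1 = {5, 8}  B2 = {4, 5}  B3 = {2, 4}  B4 = {2, 6}  B5 = {6, 7}  B6 = {3, 7}  B7 = {1, 3}
Tree: B1–B2, B2–B3, B3–B4, B4–B5, B5–B6, B6–B7
The largest bag has 2 vertices, giving width 1; this decomposition certifies tw(G) ≤ 1. G has an edge, so its treewidth is at least 1. Therefore the treewidth is 1.

1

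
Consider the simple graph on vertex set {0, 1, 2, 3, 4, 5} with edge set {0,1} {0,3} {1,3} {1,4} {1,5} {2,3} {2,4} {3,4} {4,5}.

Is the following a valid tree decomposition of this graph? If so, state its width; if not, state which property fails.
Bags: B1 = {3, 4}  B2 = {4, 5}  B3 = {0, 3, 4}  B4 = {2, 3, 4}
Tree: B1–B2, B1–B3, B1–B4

No — vertex 1 appears in no bag.

A tree decomposition must satisfy three properties: every vertex lies in some bag; for every edge, both endpoints lie together in some bag; and for every vertex, the bags containing it form a connected subtree. Here vertex 1 appears in no bag, so the decomposition is invalid.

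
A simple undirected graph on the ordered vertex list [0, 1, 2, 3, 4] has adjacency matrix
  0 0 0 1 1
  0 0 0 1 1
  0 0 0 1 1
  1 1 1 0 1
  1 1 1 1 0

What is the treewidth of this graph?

A width-2 tree decomposition is:
Bags: B1 = {0, 3, 4}  B2 = {1, 3, 4}  B3 = {2, 3, 4}
Tree: B1–B2, B1–B3
Each bag holds 3 vertices, so the decomposition has width 2, which upper-bounds the treewidth. For the lower bound, the 3 vertices {0, 3, 4} are pairwise adjacent, and any tree decomposition puts a clique entirely inside one bag — forcing width ≥ 2. Therefore the treewidth is 2.

2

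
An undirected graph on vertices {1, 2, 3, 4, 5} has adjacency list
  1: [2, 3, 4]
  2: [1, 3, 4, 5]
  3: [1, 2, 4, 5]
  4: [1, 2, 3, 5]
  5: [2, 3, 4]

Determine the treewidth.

3

A width-3 tree decomposition is:
Bags: B1 = {1, 2, 3, 4}  B2 = {2, 3, 4, 5}
Tree: B1–B2
The largest bag has 4 vertices, giving width 3; this decomposition certifies tw(G) ≤ 3. For the lower bound, the 4 vertices {1, 2, 3, 4} are pairwise adjacent, and any tree decomposition puts a clique entirely inside one bag — forcing width ≥ 3. Hence tw(G) = 3 exactly.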